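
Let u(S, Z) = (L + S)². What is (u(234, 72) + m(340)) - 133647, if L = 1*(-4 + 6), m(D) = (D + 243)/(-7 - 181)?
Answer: -14655371/188 ≈ -77954.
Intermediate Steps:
m(D) = -243/188 - D/188 (m(D) = (243 + D)/(-188) = (243 + D)*(-1/188) = -243/188 - D/188)
L = 2 (L = 1*2 = 2)
u(S, Z) = (2 + S)²
(u(234, 72) + m(340)) - 133647 = ((2 + 234)² + (-243/188 - 1/188*340)) - 133647 = (236² + (-243/188 - 85/47)) - 133647 = (55696 - 583/188) - 133647 = 10470265/188 - 133647 = -14655371/188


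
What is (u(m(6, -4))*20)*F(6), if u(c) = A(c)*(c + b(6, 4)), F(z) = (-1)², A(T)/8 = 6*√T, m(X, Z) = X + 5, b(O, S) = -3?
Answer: 7680*√11 ≈ 25472.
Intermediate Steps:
m(X, Z) = 5 + X
A(T) = 48*√T (A(T) = 8*(6*√T) = 48*√T)
F(z) = 1
u(c) = 48*√c*(-3 + c) (u(c) = (48*√c)*(c - 3) = (48*√c)*(-3 + c) = 48*√c*(-3 + c))
(u(m(6, -4))*20)*F(6) = ((48*√(5 + 6)*(-3 + (5 + 6)))*20)*1 = ((48*√11*(-3 + 11))*20)*1 = ((48*√11*8)*20)*1 = ((384*√11)*20)*1 = (7680*√11)*1 = 7680*√11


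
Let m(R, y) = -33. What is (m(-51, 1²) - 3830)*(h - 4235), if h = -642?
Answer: 18839851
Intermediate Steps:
(m(-51, 1²) - 3830)*(h - 4235) = (-33 - 3830)*(-642 - 4235) = -3863*(-4877) = 18839851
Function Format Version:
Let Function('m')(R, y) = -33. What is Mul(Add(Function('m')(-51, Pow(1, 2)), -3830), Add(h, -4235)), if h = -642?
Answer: 18839851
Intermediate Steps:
Mul(Add(Function('m')(-51, Pow(1, 2)), -3830), Add(h, -4235)) = Mul(Add(-33, -3830), Add(-642, -4235)) = Mul(-3863, -4877) = 18839851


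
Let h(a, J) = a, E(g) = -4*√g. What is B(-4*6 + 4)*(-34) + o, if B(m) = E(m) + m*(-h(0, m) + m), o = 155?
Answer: -13445 + 272*I*√5 ≈ -13445.0 + 608.21*I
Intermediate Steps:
B(m) = m² - 4*√m (B(m) = -4*√m + m*(-1*0 + m) = -4*√m + m*(0 + m) = -4*√m + m*m = -4*√m + m² = m² - 4*√m)
B(-4*6 + 4)*(-34) + o = ((-4*6 + 4)² - 4*√(-4*6 + 4))*(-34) + 155 = ((-24 + 4)² - 4*√(-24 + 4))*(-34) + 155 = ((-20)² - 8*I*√5)*(-34) + 155 = (400 - 8*I*√5)*(-34) + 155 = (-13600 + 272*I*√5) + 155 = -13445 + 272*I*√5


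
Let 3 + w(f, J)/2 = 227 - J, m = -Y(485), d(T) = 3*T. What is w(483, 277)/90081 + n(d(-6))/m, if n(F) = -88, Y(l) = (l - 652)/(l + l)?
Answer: -7689331862/15043527 ≈ -511.14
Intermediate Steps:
Y(l) = (-652 + l)/(2*l) (Y(l) = (-652 + l)/((2*l)) = (-652 + l)*(1/(2*l)) = (-652 + l)/(2*l))
m = 167/970 (m = -(-652 + 485)/(2*485) = -(-167)/(2*485) = -1*(-167/970) = 167/970 ≈ 0.17216)
w(f, J) = 448 - 2*J (w(f, J) = -6 + 2*(227 - J) = -6 + (454 - 2*J) = 448 - 2*J)
w(483, 277)/90081 + n(d(-6))/m = (448 - 2*277)/90081 - 88/167/970 = (448 - 554)*(1/90081) - 88*970/167 = -106*1/90081 - 85360/167 = -106/90081 - 85360/167 = -7689331862/15043527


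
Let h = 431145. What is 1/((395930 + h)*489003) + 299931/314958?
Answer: 40434913453011811/42460764213437850 ≈ 0.95229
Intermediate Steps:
1/((395930 + h)*489003) + 299931/314958 = 1/((395930 + 431145)*489003) + 299931/314958 = (1/489003)/827075 + 299931*(1/314958) = (1/827075)*(1/489003) + 99977/104986 = 1/404442156225 + 99977/104986 = 40434913453011811/42460764213437850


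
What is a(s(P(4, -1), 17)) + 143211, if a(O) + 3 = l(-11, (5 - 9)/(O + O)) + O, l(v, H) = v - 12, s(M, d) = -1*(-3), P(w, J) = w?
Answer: 143188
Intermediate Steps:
s(M, d) = 3
l(v, H) = -12 + v
a(O) = -26 + O (a(O) = -3 + ((-12 - 11) + O) = -3 + (-23 + O) = -26 + O)
a(s(P(4, -1), 17)) + 143211 = (-26 + 3) + 143211 = -23 + 143211 = 143188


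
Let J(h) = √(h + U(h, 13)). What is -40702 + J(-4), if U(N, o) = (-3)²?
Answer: -40702 + √5 ≈ -40700.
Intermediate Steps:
U(N, o) = 9
J(h) = √(9 + h) (J(h) = √(h + 9) = √(9 + h))
-40702 + J(-4) = -40702 + √(9 - 4) = -40702 + √5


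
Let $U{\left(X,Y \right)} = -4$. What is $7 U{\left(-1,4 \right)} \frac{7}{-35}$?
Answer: $\frac{28}{5} \approx 5.6$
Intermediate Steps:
$7 U{\left(-1,4 \right)} \frac{7}{-35} = 7 \left(-4\right) \frac{7}{-35} = - 28 \cdot 7 \left(- \frac{1}{35}\right) = \left(-28\right) \left(- \frac{1}{5}\right) = \frac{28}{5}$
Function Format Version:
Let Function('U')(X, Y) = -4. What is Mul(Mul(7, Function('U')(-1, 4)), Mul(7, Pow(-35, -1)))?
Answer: Rational(28, 5) ≈ 5.6000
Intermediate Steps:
Mul(Mul(7, Function('U')(-1, 4)), Mul(7, Pow(-35, -1))) = Mul(Mul(7, -4), Mul(7, Pow(-35, -1))) = Mul(-28, Mul(7, Rational(-1, 35))) = Mul(-28, Rational(-1, 5)) = Rational(28, 5)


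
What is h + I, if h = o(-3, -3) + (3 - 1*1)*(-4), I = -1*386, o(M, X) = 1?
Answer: -393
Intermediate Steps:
I = -386
h = -7 (h = 1 + (3 - 1*1)*(-4) = 1 + (3 - 1)*(-4) = 1 + 2*(-4) = 1 - 8 = -7)
h + I = -7 - 386 = -393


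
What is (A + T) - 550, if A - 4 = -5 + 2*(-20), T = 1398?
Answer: 807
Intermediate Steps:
A = -41 (A = 4 + (-5 + 2*(-20)) = 4 + (-5 - 40) = 4 - 45 = -41)
(A + T) - 550 = (-41 + 1398) - 550 = 1357 - 550 = 807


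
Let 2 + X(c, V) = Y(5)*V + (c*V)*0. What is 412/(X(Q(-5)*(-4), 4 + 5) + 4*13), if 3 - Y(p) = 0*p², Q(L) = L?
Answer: 412/77 ≈ 5.3506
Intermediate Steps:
Y(p) = 3 (Y(p) = 3 - 0*p² = 3 - 1*0 = 3 + 0 = 3)
X(c, V) = -2 + 3*V (X(c, V) = -2 + (3*V + (c*V)*0) = -2 + (3*V + (V*c)*0) = -2 + (3*V + 0) = -2 + 3*V)
412/(X(Q(-5)*(-4), 4 + 5) + 4*13) = 412/((-2 + 3*(4 + 5)) + 4*13) = 412/((-2 + 3*9) + 52) = 412/((-2 + 27) + 52) = 412/(25 + 52) = 412/77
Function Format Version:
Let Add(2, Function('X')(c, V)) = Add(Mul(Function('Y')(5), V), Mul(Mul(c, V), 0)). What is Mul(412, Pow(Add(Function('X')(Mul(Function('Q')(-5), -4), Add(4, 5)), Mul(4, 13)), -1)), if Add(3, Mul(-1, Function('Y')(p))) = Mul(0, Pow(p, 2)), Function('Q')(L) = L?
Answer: Rational(412, 77) ≈ 5.3506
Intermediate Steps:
Function('Y')(p) = 3 (Function('Y')(p) = Add(3, Mul(-1, Mul(0, Pow(p, 2)))) = Add(3, Mul(-1, 0)) = Add(3, 0) = 3)
Function('X')(c, V) = Add(-2, Mul(3, V)) (Function('X')(c, V) = Add(-2, Add(Mul(3, V), Mul(Mul(c, V), 0))) = Add(-2, Add(Mul(3, V), Mul(Mul(V, c), 0))) = Add(-2, Add(Mul(3, V), 0)) = Add(-2, Mul(3, V)))
Mul(412, Pow(Add(Function('X')(Mul(Function('Q')(-5), -4), Add(4, 5)), Mul(4, 13)), -1)) = Mul(412, Pow(Add(Add(-2, Mul(3, Add(4, 5))), Mul(4, 13)), -1)) = Mul(412, Pow(Add(Add(-2, Mul(3, 9)), 52), -1)) = Mul(412, Pow(Add(Add(-2, 27), 52), -1)) = Mul(412, Pow(Add(25, 52), -1)) = Mul(412, Pow(77, -1)) = Mul(412, Rational(1, 77)) = Rational(412, 77)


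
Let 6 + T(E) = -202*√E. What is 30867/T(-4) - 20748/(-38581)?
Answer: -1879062933/3149212706 + 3117567*I/40813 ≈ -0.59668 + 76.387*I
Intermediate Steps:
T(E) = -6 - 202*√E
30867/T(-4) - 20748/(-38581) = 30867/(-6 - 404*I) - 20748/(-38581) = 30867/(-6 - 404*I) - 20748*(-1/38581) = 30867/(-6 - 404*I) + 20748/38581 = 30867*((-6 + 404*I)/163252) + 20748/38581 = 30867*(-6 + 404*I)/163252 + 20748/38581 = 20748/38581 + 30867*(-6 + 404*I)/163252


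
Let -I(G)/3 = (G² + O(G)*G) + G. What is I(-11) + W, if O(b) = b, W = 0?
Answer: -693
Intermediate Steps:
I(G) = -6*G² - 3*G (I(G) = -3*((G² + G*G) + G) = -3*((G² + G²) + G) = -3*(2*G² + G) = -3*(G + 2*G²) = -6*G² - 3*G)
I(-11) + W = -3*(-11)*(1 + 2*(-11)) + 0 = -3*(-11)*(1 - 22) + 0 = -3*(-11)*(-21) + 0 = -693 + 0 = -693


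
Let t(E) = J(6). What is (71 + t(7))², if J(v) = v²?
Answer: 11449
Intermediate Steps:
t(E) = 36 (t(E) = 6² = 36)
(71 + t(7))² = (71 + 36)² = 107² = 11449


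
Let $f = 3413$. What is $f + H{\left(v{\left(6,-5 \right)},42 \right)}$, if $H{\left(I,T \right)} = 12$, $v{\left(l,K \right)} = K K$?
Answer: $3425$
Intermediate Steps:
$v{\left(l,K \right)} = K^{2}$
$f + H{\left(v{\left(6,-5 \right)},42 \right)} = 3413 + 12 = 3425$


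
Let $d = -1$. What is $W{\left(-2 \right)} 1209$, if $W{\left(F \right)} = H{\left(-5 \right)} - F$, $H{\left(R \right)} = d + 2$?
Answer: $3627$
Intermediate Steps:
$H{\left(R \right)} = 1$ ($H{\left(R \right)} = -1 + 2 = 1$)
$W{\left(F \right)} = 1 - F$
$W{\left(-2 \right)} 1209 = \left(1 - -2\right) 1209 = \left(1 + 2\right) 1209 = 3 \cdot 1209 = 3627$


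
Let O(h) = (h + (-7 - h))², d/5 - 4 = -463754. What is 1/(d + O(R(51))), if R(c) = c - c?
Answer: -1/2318701 ≈ -4.3128e-7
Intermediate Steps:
R(c) = 0
d = -2318750 (d = 20 + 5*(-463754) = 20 - 2318770 = -2318750)
O(h) = 49 (O(h) = (-7)² = 49)
1/(d + O(R(51))) = 1/(-2318750 + 49) = 1/(-2318701) = -1/2318701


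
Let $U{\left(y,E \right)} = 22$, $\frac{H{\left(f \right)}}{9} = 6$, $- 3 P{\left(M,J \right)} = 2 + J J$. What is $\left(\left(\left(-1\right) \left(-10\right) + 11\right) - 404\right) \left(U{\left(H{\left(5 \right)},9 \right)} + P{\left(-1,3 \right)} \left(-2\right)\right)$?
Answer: $- \frac{33704}{3} \approx -11235.0$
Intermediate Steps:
$P{\left(M,J \right)} = - \frac{2}{3} - \frac{J^{2}}{3}$ ($P{\left(M,J \right)} = - \frac{2 + J J}{3} = - \frac{2 + J^{2}}{3} = - \frac{2}{3} - \frac{J^{2}}{3}$)
$H{\left(f \right)} = 54$ ($H{\left(f \right)} = 9 \cdot 6 = 54$)
$\left(\left(\left(-1\right) \left(-10\right) + 11\right) - 404\right) \left(U{\left(H{\left(5 \right)},9 \right)} + P{\left(-1,3 \right)} \left(-2\right)\right) = \left(\left(\left(-1\right) \left(-10\right) + 11\right) - 404\right) \left(22 + \left(- \frac{2}{3} - \frac{3^{2}}{3}\right) \left(-2\right)\right) = \left(\left(10 + 11\right) - 404\right) \left(22 + \left(- \frac{2}{3} - 3\right) \left(-2\right)\right) = \left(21 - 404\right) \left(22 + \left(- \frac{2}{3} - 3\right) \left(-2\right)\right) = - 383 \left(22 - - \frac{22}{3}\right) = - 383 \left(22 + \frac{22}{3}\right) = \left(-383\right) \frac{88}{3} = - \frac{33704}{3}$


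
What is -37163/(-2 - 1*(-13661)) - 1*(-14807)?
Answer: 202211650/13659 ≈ 14804.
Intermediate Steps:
-37163/(-2 - 1*(-13661)) - 1*(-14807) = -37163/(-2 + 13661) + 14807 = -37163/13659 + 14807 = 202211650/13659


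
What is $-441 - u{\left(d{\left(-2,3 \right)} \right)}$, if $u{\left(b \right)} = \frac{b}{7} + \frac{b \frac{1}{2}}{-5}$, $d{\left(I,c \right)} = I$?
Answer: $- \frac{15432}{35} \approx -440.91$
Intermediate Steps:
$u{\left(b \right)} = \frac{3 b}{70}$ ($u{\left(b \right)} = b \frac{1}{7} + b \frac{1}{2} \left(- \frac{1}{5}\right) = \frac{b}{7} + \frac{b}{2} \left(- \frac{1}{5}\right) = \frac{b}{7} - \frac{b}{10} = \frac{3 b}{70}$)
$-441 - u{\left(d{\left(-2,3 \right)} \right)} = -441 - \frac{3}{70} \left(-2\right) = -441 - - \frac{3}{35} = -441 + \frac{3}{35} = - \frac{15432}{35}$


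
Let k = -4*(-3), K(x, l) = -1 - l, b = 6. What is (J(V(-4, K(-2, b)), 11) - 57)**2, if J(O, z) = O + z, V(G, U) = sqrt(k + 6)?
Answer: 2134 - 276*sqrt(2) ≈ 1743.7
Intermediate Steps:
k = 12
V(G, U) = 3*sqrt(2) (V(G, U) = sqrt(12 + 6) = sqrt(18) = 3*sqrt(2))
(J(V(-4, K(-2, b)), 11) - 57)**2 = ((3*sqrt(2) + 11) - 57)**2 = ((11 + 3*sqrt(2)) - 57)**2 = (-46 + 3*sqrt(2))**2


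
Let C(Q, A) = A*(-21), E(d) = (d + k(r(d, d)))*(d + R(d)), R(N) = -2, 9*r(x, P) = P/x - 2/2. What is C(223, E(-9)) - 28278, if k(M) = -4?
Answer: -31281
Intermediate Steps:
r(x, P) = -1/9 + P/(9*x) (r(x, P) = (P/x - 2/2)/9 = (P/x - 2*1/2)/9 = (P/x - 1)/9 = (-1 + P/x)/9 = -1/9 + P/(9*x))
E(d) = (-4 + d)*(-2 + d) (E(d) = (d - 4)*(d - 2) = (-4 + d)*(-2 + d))
C(Q, A) = -21*A
C(223, E(-9)) - 28278 = -21*(8 + (-9)**2 - 6*(-9)) - 28278 = -21*(8 + 81 + 54) - 28278 = -21*143 - 28278 = -3003 - 28278 = -31281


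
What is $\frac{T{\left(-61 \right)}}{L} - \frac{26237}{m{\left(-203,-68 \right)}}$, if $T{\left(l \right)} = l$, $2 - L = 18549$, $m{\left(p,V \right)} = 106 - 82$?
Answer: $- \frac{486616175}{445128} \approx -1093.2$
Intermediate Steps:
$m{\left(p,V \right)} = 24$ ($m{\left(p,V \right)} = 106 - 82 = 24$)
$L = -18547$ ($L = 2 - 18549 = -18547$)
$\frac{T{\left(-61 \right)}}{L} - \frac{26237}{m{\left(-203,-68 \right)}} = - \frac{61}{-18547} - \frac{26237}{24} = \left(-61\right) \left(- \frac{1}{18547}\right) - \frac{26237}{24} = \frac{61}{18547} - \frac{26237}{24} = - \frac{486616175}{445128}$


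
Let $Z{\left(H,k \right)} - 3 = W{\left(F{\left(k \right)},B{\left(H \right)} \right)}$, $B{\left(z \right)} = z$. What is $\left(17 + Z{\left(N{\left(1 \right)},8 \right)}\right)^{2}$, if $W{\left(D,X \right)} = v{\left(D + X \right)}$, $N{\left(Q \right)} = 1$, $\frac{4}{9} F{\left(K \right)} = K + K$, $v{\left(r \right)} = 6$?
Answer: $676$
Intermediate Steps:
$F{\left(K \right)} = \frac{9 K}{2}$ ($F{\left(K \right)} = \frac{9 \left(K + K\right)}{4} = \frac{9 \cdot 2 K}{4} = \frac{9 K}{2}$)
$W{\left(D,X \right)} = 6$
$Z{\left(H,k \right)} = 9$ ($Z{\left(H,k \right)} = 3 + 6 = 9$)
$\left(17 + Z{\left(N{\left(1 \right)},8 \right)}\right)^{2} = \left(17 + 9\right)^{2} = 26^{2} = 676$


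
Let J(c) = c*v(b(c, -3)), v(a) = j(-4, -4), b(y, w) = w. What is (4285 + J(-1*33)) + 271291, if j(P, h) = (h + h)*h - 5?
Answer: 274685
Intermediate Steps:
j(P, h) = -5 + 2*h**2 (j(P, h) = (2*h)*h - 5 = 2*h**2 - 5 = -5 + 2*h**2)
v(a) = 27 (v(a) = -5 + 2*(-4)**2 = -5 + 2*16 = -5 + 32 = 27)
J(c) = 27*c (J(c) = c*27 = 27*c)
(4285 + J(-1*33)) + 271291 = (4285 + 27*(-1*33)) + 271291 = (4285 + 27*(-33)) + 271291 = (4285 - 891) + 271291 = 3394 + 271291 = 274685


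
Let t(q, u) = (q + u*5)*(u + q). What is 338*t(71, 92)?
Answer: 29254914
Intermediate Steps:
t(q, u) = (q + u)*(q + 5*u) (t(q, u) = (q + 5*u)*(q + u) = (q + u)*(q + 5*u))
338*t(71, 92) = 338*(71² + 5*92² + 6*71*92) = 338*(5041 + 5*8464 + 39192) = 338*(5041 + 42320 + 39192) = 338*86553 = 29254914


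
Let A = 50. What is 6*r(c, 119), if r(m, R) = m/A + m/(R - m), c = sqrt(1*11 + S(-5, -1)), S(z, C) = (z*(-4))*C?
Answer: -27/7085 + 18108*I/35425 ≈ -0.0038109 + 0.51116*I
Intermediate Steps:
S(z, C) = -4*C*z (S(z, C) = (-4*z)*C = -4*C*z)
c = 3*I (c = sqrt(1*11 - 4*(-1)*(-5)) = sqrt(11 - 20) = sqrt(-9) = 3*I ≈ 3.0*I)
r(m, R) = m/50 + m/(R - m)
6*r(c, 119) = 6*((3*I)*(50 + 119 - 3*I)/(50*(119 - 3*I))) = 6*((3*I)*((119 + 3*I)/14170)*(169 - 3*I)/50) = 6*(3*I*(119 + 3*I)*(169 - 3*I)/708500) = 9*I*(119 + 3*I)*(169 - 3*I)/354250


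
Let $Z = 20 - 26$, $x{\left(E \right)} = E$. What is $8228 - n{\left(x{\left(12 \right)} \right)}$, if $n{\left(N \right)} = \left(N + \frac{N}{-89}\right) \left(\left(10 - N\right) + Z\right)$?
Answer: $\frac{740740}{89} \approx 8322.9$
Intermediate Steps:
$Z = -6$
$n{\left(N \right)} = \frac{88 N \left(4 - N\right)}{89}$ ($n{\left(N \right)} = \left(N + \frac{N}{-89}\right) \left(\left(10 - N\right) - 6\right) = \left(N + N \left(- \frac{1}{89}\right)\right) \left(4 - N\right) = \left(N - \frac{N}{89}\right) \left(4 - N\right) = \frac{88 N}{89} \left(4 - N\right) = \frac{88 N \left(4 - N\right)}{89}$)
$8228 - n{\left(x{\left(12 \right)} \right)} = 8228 - \frac{88}{89} \cdot 12 \left(4 - 12\right) = 8228 - \frac{88}{89} \cdot 12 \left(-8\right) = 8228 - - \frac{8448}{89} = 8228 + \frac{8448}{89} = \frac{740740}{89}$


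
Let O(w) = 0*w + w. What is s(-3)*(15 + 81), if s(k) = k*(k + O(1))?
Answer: 576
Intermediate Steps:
O(w) = w (O(w) = 0 + w = w)
s(k) = k*(1 + k) (s(k) = k*(k + 1) = k*(1 + k))
s(-3)*(15 + 81) = (-3*(1 - 3))*(15 + 81) = -3*(-2)*96 = 6*96 = 576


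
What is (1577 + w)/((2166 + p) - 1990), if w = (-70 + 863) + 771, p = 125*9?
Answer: 3141/1301 ≈ 2.4143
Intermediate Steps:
p = 1125
w = 1564 (w = 793 + 771 = 1564)
(1577 + w)/((2166 + p) - 1990) = (1577 + 1564)/((2166 + 1125) - 1990) = 3141/(3291 - 1990) = 3141/1301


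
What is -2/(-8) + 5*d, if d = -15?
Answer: -299/4 ≈ -74.750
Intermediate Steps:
-2/(-8) + 5*d = -2/(-8) + 5*(-15) = -2*(-1/8) - 75 = 1/4 - 75 = -299/4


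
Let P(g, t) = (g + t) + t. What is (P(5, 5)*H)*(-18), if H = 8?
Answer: -2160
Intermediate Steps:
P(g, t) = g + 2*t
(P(5, 5)*H)*(-18) = ((5 + 2*5)*8)*(-18) = ((5 + 10)*8)*(-18) = (15*8)*(-18) = 120*(-18) = -2160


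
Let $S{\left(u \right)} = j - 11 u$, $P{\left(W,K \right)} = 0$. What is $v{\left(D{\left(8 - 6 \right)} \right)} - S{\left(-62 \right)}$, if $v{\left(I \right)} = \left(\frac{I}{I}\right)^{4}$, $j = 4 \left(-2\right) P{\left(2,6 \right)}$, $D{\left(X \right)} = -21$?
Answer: $-681$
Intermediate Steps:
$j = 0$ ($j = 4 \left(-2\right) 0 = \left(-8\right) 0 = 0$)
$S{\left(u \right)} = - 11 u$ ($S{\left(u \right)} = 0 - 11 u = - 11 u$)
$v{\left(I \right)} = 1$ ($v{\left(I \right)} = 1^{4} = 1$)
$v{\left(D{\left(8 - 6 \right)} \right)} - S{\left(-62 \right)} = 1 - \left(-11\right) \left(-62\right) = 1 - 682 = -681$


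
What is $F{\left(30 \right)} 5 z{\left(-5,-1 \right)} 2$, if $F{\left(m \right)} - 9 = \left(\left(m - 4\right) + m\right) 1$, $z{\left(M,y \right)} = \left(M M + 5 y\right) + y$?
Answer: $12350$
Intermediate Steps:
$z{\left(M,y \right)} = M^{2} + 6 y$ ($z{\left(M,y \right)} = \left(M^{2} + 5 y\right) + y = M^{2} + 6 y$)
$F{\left(m \right)} = 5 + 2 m$ ($F{\left(m \right)} = 9 + \left(\left(m - 4\right) + m\right) 1 = 9 + \left(\left(-4 + m\right) + m\right) 1 = 9 + \left(-4 + 2 m\right) 1 = 9 + \left(-4 + 2 m\right) = 5 + 2 m$)
$F{\left(30 \right)} 5 z{\left(-5,-1 \right)} 2 = \left(5 + 2 \cdot 30\right) 5 \left(\left(-5\right)^{2} + 6 \left(-1\right)\right) 2 = \left(5 + 60\right) 5 \left(25 - 6\right) 2 = 65 \cdot 5 \cdot 19 \cdot 2 = 65 \cdot 95 \cdot 2 = 65 \cdot 190 = 12350$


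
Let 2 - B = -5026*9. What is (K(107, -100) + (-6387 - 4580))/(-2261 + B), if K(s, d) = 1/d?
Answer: -365567/1432500 ≈ -0.25520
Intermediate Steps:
B = 45236 (B = 2 - (-5026)*9 = 2 - 1*(-45234) = 2 + 45234 = 45236)
(K(107, -100) + (-6387 - 4580))/(-2261 + B) = (1/(-100) + (-6387 - 4580))/(-2261 + 45236) = (-1/100 - 10967)/42975 = -1096701/100*1/42975 = -365567/1432500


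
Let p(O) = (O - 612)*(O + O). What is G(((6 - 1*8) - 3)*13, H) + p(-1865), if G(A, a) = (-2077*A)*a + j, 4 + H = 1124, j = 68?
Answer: 160444878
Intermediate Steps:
H = 1120 (H = -4 + 1124 = 1120)
p(O) = 2*O*(-612 + O) (p(O) = (-612 + O)*(2*O) = 2*O*(-612 + O))
G(A, a) = 68 - 2077*A*a (G(A, a) = (-2077*A)*a + 68 = -2077*A*a + 68 = 68 - 2077*A*a)
G(((6 - 1*8) - 3)*13, H) + p(-1865) = (68 - 2077*((6 - 1*8) - 3)*13*1120) + 2*(-1865)*(-612 - 1865) = (68 - 2077*((6 - 8) - 3)*13*1120) + 2*(-1865)*(-2477) = (68 - 2077*(-2 - 3)*13*1120) + 9239210 = (68 - 2077*(-5*13)*1120) + 9239210 = (68 - 2077*(-65)*1120) + 9239210 = (68 + 151205600) + 9239210 = 151205668 + 9239210 = 160444878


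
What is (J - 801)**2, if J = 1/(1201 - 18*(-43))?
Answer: 2502641736676/3900625 ≈ 6.4160e+5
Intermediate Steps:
J = 1/1975 (J = 1/(1201 + 774) = 1/1975 ≈ 0.00050633)
(J - 801)**2 = (1/1975 - 801)**2 = (-1581974/1975)**2 = 2502641736676/3900625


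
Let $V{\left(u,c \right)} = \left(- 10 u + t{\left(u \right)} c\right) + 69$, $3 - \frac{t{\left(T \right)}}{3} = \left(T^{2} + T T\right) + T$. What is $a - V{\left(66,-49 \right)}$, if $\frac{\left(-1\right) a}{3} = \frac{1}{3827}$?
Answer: $- \frac{4934281221}{3827} \approx -1.2893 \cdot 10^{6}$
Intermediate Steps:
$a = - \frac{3}{3827} \approx -0.0007839$
$t{\left(T \right)} = 9 - 6 T^{2} - 3 T$ ($t{\left(T \right)} = 9 - 3 \left(\left(T^{2} + T T\right) + T\right) = 9 - 3 \left(\left(T^{2} + T^{2}\right) + T\right) = 9 - 3 \left(2 T^{2} + T\right) = 9 - 3 \left(T + 2 T^{2}\right) = 9 - \left(3 T + 6 T^{2}\right) = 9 - 6 T^{2} - 3 T$)
$V{\left(u,c \right)} = 69 - 10 u + c \left(9 - 6 u^{2} - 3 u\right)$ ($V{\left(u,c \right)} = \left(- 10 u + \left(9 - 6 u^{2} - 3 u\right) c\right) + 69 = \left(- 10 u + c \left(9 - 6 u^{2} - 3 u\right)\right) + 69 = 69 - 10 u + c \left(9 - 6 u^{2} - 3 u\right)$)
$a - V{\left(66,-49 \right)} = - \frac{3}{3827} - \left(69 - 660 - - 147 \left(-3 + 66 + 2 \cdot 66^{2}\right)\right) = - \frac{3}{3827} - \left(69 - 660 - - 147 \left(-3 + 66 + 2 \cdot 4356\right)\right) = - \frac{3}{3827} - \left(69 - 660 - - 147 \left(-3 + 66 + 8712\right)\right) = - \frac{3}{3827} - \left(69 - 660 - \left(-147\right) 8775\right) = - \frac{3}{3827} - \left(69 - 660 + 1289925\right) = - \frac{3}{3827} - 1289334 = - \frac{4934281221}{3827}$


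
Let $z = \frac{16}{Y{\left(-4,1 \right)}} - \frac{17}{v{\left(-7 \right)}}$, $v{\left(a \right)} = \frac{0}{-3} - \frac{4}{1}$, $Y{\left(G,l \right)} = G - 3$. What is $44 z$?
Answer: $\frac{605}{7} \approx 86.429$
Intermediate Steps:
$Y{\left(G,l \right)} = -3 + G$
$v{\left(a \right)} = -4$ ($v{\left(a \right)} = 0 \left(- \frac{1}{3}\right) - 4 = 0 - 4 = -4$)
$z = \frac{55}{28}$ ($z = \frac{16}{-3 - 4} - \frac{17}{-4} = \frac{16}{-7} - - \frac{17}{4} = 16 \left(- \frac{1}{7}\right) + \frac{17}{4} = - \frac{16}{7} + \frac{17}{4} = \frac{55}{28} \approx 1.9643$)
$44 z = 44 \cdot \frac{55}{28} = \frac{605}{7}$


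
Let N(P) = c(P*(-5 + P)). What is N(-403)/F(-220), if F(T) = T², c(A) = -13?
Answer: -13/48400 ≈ -0.00026859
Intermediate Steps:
N(P) = -13
N(-403)/F(-220) = -13/((-220)²) = -13/48400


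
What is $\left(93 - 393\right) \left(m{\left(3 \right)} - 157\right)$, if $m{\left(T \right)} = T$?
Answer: $46200$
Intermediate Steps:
$\left(93 - 393\right) \left(m{\left(3 \right)} - 157\right) = \left(93 - 393\right) \left(3 - 157\right) = \left(-300\right) \left(-154\right) = 46200$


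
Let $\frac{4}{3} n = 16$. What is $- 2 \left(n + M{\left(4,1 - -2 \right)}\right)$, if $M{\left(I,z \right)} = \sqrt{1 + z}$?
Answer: $-28$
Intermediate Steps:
$n = 12$ ($n = \frac{3}{4} \cdot 16 = 12$)
$- 2 \left(n + M{\left(4,1 - -2 \right)}\right) = - 2 \left(12 + \sqrt{1 + \left(1 - -2\right)}\right) = - 2 \left(12 + \sqrt{1 + \left(1 + 2\right)}\right) = - 2 \left(12 + \sqrt{1 + 3}\right) = - 2 \left(12 + \sqrt{4}\right) = - 2 \left(12 + 2\right) = \left(-2\right) 14 = -28$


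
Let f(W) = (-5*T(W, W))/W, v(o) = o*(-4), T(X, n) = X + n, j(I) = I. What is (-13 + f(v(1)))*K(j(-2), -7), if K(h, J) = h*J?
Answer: -322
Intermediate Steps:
K(h, J) = J*h
v(o) = -4*o
f(W) = -10 (f(W) = (-5*(W + W))/W = (-10*W)/W = -10)
(-13 + f(v(1)))*K(j(-2), -7) = (-13 - 10)*(-7*(-2)) = -23*14 = -322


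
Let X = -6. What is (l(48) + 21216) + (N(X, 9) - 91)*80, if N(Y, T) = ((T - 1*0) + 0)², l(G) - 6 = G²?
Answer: 22726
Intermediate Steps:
l(G) = 6 + G²
N(Y, T) = T² (N(Y, T) = ((T + 0) + 0)² = (T + 0)² = T²)
(l(48) + 21216) + (N(X, 9) - 91)*80 = ((6 + 48²) + 21216) + (9² - 91)*80 = ((6 + 2304) + 21216) + (81 - 91)*80 = (2310 + 21216) - 10*80 = 23526 - 800 = 22726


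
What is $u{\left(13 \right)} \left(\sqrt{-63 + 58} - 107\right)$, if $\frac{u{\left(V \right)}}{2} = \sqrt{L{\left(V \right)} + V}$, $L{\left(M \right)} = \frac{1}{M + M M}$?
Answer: $\frac{3 \sqrt{47866} \left(-107 + i \sqrt{5}\right)}{91} \approx -771.75 + 16.128 i$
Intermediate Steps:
$L{\left(M \right)} = \frac{1}{M + M^{2}}$
$u{\left(V \right)} = 2 \sqrt{V + \frac{1}{V \left(1 + V\right)}}$ ($u{\left(V \right)} = 2 \sqrt{\frac{1}{V \left(1 + V\right)} + V} = 2 \sqrt{V + \frac{1}{V \left(1 + V\right)}}$)
$u{\left(13 \right)} \left(\sqrt{-63 + 58} - 107\right) = 2 \sqrt{\frac{1 + 13^{2} \left(1 + 13\right)}{13 \left(1 + 13\right)}} \left(\sqrt{-63 + 58} - 107\right) = 2 \sqrt{\frac{1 + 169 \cdot 14}{13 \cdot 14}} \left(\sqrt{-5} - 107\right) = 2 \sqrt{\frac{1}{13} \cdot \frac{1}{14} \left(1 + 2366\right)} \left(i \sqrt{5} - 107\right) = 2 \sqrt{\frac{1}{13} \cdot \frac{1}{14} \cdot 2367} \left(-107 + i \sqrt{5}\right) = 2 \sqrt{\frac{2367}{182}} \left(-107 + i \sqrt{5}\right) = 2 \frac{3 \sqrt{47866}}{182} \left(-107 + i \sqrt{5}\right) = \frac{3 \sqrt{47866}}{91} \left(-107 + i \sqrt{5}\right) = \frac{3 \sqrt{47866} \left(-107 + i \sqrt{5}\right)}{91}$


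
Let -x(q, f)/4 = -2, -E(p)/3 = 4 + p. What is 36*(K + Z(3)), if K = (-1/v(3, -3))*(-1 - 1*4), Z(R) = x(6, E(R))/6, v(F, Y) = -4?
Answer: 3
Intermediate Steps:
E(p) = -12 - 3*p (E(p) = -3*(4 + p) = -12 - 3*p)
x(q, f) = 8 (x(q, f) = -4*(-2) = 8)
Z(R) = 4/3 (Z(R) = 8/6 = 8*(1/6) = 4/3)
K = -5/4 (K = (-1/(-4))*(-1 - 1*4) = (-1*(-1/4))*(-1 - 4) = (1/4)*(-5) = -5/4 ≈ -1.2500)
36*(K + Z(3)) = 36*(-5/4 + 4/3) = 36*(1/12) = 3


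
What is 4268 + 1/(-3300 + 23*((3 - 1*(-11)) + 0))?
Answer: 12710103/2978 ≈ 4268.0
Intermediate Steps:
4268 + 1/(-3300 + 23*((3 - 1*(-11)) + 0)) = 4268 + 1/(-3300 + 23*((3 + 11) + 0)) = 4268 + 1/(-3300 + 23*(14 + 0)) = 4268 + 1/(-3300 + 23*14) = 4268 + 1/(-3300 + 322) = 4268 + 1/(-2978) = 4268 - 1/2978 = 12710103/2978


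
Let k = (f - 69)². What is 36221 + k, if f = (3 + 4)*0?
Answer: 40982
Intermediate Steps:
f = 0 (f = 7*0 = 0)
k = 4761 (k = (0 - 69)² = (-69)² = 4761)
36221 + k = 36221 + 4761 = 40982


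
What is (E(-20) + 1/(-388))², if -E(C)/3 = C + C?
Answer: 2167740481/150544 ≈ 14399.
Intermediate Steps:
E(C) = -6*C (E(C) = -3*(C + C) = -6*C)
(E(-20) + 1/(-388))² = (-6*(-20) + 1/(-388))² = (120 - 1/388)² = (46559/388)² = 2167740481/150544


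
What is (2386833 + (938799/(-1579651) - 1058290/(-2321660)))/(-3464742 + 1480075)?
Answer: -875350076881790023/727859264483406022 ≈ -1.2026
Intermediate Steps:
(2386833 + (938799/(-1579651) - 1058290/(-2321660)))/(-3464742 + 1480075) = (2386833 + (938799*(-1/1579651) - 1058290*(-1/2321660)))/(-1984667) = (2386833 + (-938799/1579651 + 105829/232166))*(-1/1984667) = (2386833 - 50784322955/366741254066)*(-1/1984667) = (875350076881790023/366741254066)*(-1/1984667) = -875350076881790023/727859264483406022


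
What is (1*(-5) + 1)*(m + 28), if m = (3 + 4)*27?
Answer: -868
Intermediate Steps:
m = 189 (m = 7*27 = 189)
(1*(-5) + 1)*(m + 28) = (1*(-5) + 1)*(189 + 28) = (-5 + 1)*217 = -4*217 = -868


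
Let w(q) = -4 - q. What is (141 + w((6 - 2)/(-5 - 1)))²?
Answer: 170569/9 ≈ 18952.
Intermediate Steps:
(141 + w((6 - 2)/(-5 - 1)))² = (141 + (-4 - (6 - 2)/(-5 - 1)))² = (141 + (-4 - 4/(-6)))² = (141 + (-4 - 4*(-1)/6))² = (141 + (-4 - 1*(-⅔)))² = (141 + (-4 + ⅔))² = (141 - 10/3)² = (413/3)² = 170569/9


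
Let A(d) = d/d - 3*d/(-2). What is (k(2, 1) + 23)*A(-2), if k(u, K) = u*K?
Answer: -50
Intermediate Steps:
k(u, K) = K*u
A(d) = 1 + 3*d/2 (A(d) = 1 - 3*d*(-½) = 1 + 3*d/2)
(k(2, 1) + 23)*A(-2) = (1*2 + 23)*(1 + (3/2)*(-2)) = (2 + 23)*(1 - 3) = 25*(-2) = -50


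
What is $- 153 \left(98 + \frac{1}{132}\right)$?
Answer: $- \frac{659787}{44} \approx -14995.0$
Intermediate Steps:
$- 153 \left(98 + \frac{1}{132}\right) = \left(-153\right) \frac{12937}{132} = - \frac{659787}{44}$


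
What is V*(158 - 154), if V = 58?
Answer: 232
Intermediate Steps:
V*(158 - 154) = 58*(158 - 154) = 58*4 = 232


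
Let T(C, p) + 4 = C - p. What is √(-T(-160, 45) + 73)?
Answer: √282 ≈ 16.793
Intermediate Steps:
T(C, p) = -4 + C - p (T(C, p) = -4 + (C - p) = -4 + C - p)
√(-T(-160, 45) + 73) = √(-(-4 - 160 - 1*45) + 73) = √(-(-4 - 160 - 45) + 73) = √(-1*(-209) + 73) = √(209 + 73) = √282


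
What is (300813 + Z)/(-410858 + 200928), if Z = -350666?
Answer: 49853/209930 ≈ 0.23747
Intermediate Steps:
(300813 + Z)/(-410858 + 200928) = (300813 - 350666)/(-410858 + 200928) = -49853/(-209930) = -49853*(-1/209930) = 49853/209930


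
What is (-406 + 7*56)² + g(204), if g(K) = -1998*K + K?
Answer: -407192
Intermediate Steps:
g(K) = -1997*K
(-406 + 7*56)² + g(204) = (-406 + 7*56)² - 1997*204 = (-406 + 392)² - 407388 = (-14)² - 407388 = 196 - 407388 = -407192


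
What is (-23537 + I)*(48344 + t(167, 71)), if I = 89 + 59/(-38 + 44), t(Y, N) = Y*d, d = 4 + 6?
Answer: -3516709403/3 ≈ -1.1722e+9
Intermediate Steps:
d = 10
t(Y, N) = 10*Y (t(Y, N) = Y*10 = 10*Y)
I = 593/6 (I = 89 + 59/6 = 593/6 ≈ 98.833)
(-23537 + I)*(48344 + t(167, 71)) = (-23537 + 593/6)*(48344 + 10*167) = -140629*(48344 + 1670)/6 = -140629/6*50014 = -3516709403/3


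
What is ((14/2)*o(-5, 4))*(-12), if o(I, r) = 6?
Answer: -504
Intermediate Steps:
((14/2)*o(-5, 4))*(-12) = ((14/2)*6)*(-12) = ((14*(1/2))*6)*(-12) = (7*6)*(-12) = 42*(-12) = -504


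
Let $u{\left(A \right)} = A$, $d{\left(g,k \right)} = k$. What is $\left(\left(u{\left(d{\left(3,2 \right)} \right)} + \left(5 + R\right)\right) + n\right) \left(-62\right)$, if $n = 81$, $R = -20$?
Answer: $-4216$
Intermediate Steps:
$\left(\left(u{\left(d{\left(3,2 \right)} \right)} + \left(5 + R\right)\right) + n\right) \left(-62\right) = \left(\left(2 + \left(5 - 20\right)\right) + 81\right) \left(-62\right) = \left(\left(2 - 15\right) + 81\right) \left(-62\right) = \left(-13 + 81\right) \left(-62\right) = 68 \left(-62\right) = -4216$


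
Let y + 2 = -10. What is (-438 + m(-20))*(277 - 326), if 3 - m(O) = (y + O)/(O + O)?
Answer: 106771/5 ≈ 21354.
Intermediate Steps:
y = -12 (y = -2 - 10 = -12)
m(O) = 3 - (-12 + O)/(2*O) (m(O) = 3 - (-12 + O)/(O + O) = 3 - (-12 + O)/(2*O))
(-438 + m(-20))*(277 - 326) = (-438 + (5/2 + 6/(-20)))*(277 - 326) = (-438 + (5/2 + 6*(-1/20)))*(-49) = (-438 + (5/2 - 3/10))*(-49) = (-438 + 11/5)*(-49) = -2179/5*(-49) = 106771/5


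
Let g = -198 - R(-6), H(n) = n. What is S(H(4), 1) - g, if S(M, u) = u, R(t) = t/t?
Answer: 200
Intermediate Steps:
R(t) = 1
g = -199 (g = -198 - 1*1 = -198 - 1 = -199)
S(H(4), 1) - g = 1 - 1*(-199) = 1 + 199 = 200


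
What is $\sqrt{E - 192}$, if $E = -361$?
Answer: $i \sqrt{553} \approx 23.516 i$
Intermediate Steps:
$\sqrt{E - 192} = \sqrt{-361 - 192} = \sqrt{-553} = i \sqrt{553}$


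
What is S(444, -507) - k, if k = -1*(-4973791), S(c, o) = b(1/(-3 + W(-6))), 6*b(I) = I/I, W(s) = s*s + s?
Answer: -29842745/6 ≈ -4.9738e+6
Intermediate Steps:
W(s) = s + s² (W(s) = s² + s = s + s²)
b(I) = ⅙ (b(I) = (I/I)/6 = (⅙)*1 = ⅙)
S(c, o) = ⅙
k = 4973791
S(444, -507) - k = ⅙ - 1*4973791 = ⅙ - 4973791 = -29842745/6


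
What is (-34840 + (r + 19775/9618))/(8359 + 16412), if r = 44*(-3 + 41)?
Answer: -45570007/34035354 ≈ -1.3389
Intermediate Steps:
r = 1672 (r = 44*38 = 1672)
(-34840 + (r + 19775/9618))/(8359 + 16412) = (-34840 + (1672 + 19775/9618))/(8359 + 16412) = (-34840 + (1672 + 19775*(1/9618)))/24771 = (-34840 + (1672 + 2825/1374))*(1/24771) = (-34840 + 2300153/1374)*(1/24771) = -45570007/1374*1/24771 = -45570007/34035354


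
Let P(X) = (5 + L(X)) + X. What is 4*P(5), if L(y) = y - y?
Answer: 40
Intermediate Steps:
L(y) = 0
P(X) = 5 + X (P(X) = (5 + 0) + X = 5 + X)
4*P(5) = 4*(5 + 5) = 4*10 = 40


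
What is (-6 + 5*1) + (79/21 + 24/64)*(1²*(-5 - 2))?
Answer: -719/24 ≈ -29.958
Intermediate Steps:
(-6 + 5*1) + (79/21 + 24/64)*(1²*(-5 - 2)) = (-6 + 5) + (79*(1/21) + 24*(1/64))*(1*(-7)) = -1 + (79/21 + 3/8)*(-7) = -1 + (695/168)*(-7) = -1 - 695/24 = -719/24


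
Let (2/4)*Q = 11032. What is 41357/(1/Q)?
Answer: 912500848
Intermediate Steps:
Q = 22064 (Q = 2*11032 = 22064)
41357/(1/Q) = 41357/(1/22064) = 41357*22064 = 912500848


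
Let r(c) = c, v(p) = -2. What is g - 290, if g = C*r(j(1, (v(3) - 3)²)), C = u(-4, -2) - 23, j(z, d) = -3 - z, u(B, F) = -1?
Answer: -194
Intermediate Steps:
C = -24 (C = -1 - 23 = -24)
g = 96 (g = -24*(-3 - 1*1) = -24*(-3 - 1) = -24*(-4) = 96)
g - 290 = 96 - 290 = -194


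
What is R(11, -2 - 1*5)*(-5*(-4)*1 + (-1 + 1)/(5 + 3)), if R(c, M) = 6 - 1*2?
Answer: 80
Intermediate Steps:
R(c, M) = 4 (R(c, M) = 6 - 2 = 4)
R(11, -2 - 1*5)*(-5*(-4)*1 + (-1 + 1)/(5 + 3)) = 4*(-5*(-4)*1 + (-1 + 1)/(5 + 3)) = 4*(20*1 + 0/8) = 4*(20 + 0*(⅛)) = 4*(20 + 0) = 4*20 = 80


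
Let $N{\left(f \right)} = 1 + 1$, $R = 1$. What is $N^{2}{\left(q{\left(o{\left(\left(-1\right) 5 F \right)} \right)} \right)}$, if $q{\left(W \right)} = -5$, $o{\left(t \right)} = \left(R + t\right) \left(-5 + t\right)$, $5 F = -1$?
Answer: $4$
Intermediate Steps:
$F = - \frac{1}{5}$ ($F = \frac{1}{5} \left(-1\right) = - \frac{1}{5} \approx -0.2$)
$o{\left(t \right)} = \left(1 + t\right) \left(-5 + t\right)$
$N{\left(f \right)} = 2$
$N^{2}{\left(q{\left(o{\left(\left(-1\right) 5 F \right)} \right)} \right)} = 2^{2} = 4$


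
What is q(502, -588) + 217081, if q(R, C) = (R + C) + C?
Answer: 216407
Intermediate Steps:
q(R, C) = R + 2*C (q(R, C) = (C + R) + C = R + 2*C)
q(502, -588) + 217081 = (502 + 2*(-588)) + 217081 = (502 - 1176) + 217081 = -674 + 217081 = 216407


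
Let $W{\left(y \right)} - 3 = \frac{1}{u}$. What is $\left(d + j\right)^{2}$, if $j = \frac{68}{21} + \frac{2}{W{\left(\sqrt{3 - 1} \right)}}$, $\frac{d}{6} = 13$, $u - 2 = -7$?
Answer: $\frac{2961841}{441} \approx 6716.2$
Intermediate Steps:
$u = -5$ ($u = 2 - 7 = -5$)
$W{\left(y \right)} = \frac{14}{5}$ ($W{\left(y \right)} = 3 + \frac{1}{-5} = 3 - \frac{1}{5} = \frac{14}{5}$)
$d = 78$ ($d = 6 \cdot 13 = 78$)
$j = \frac{83}{21}$ ($j = \frac{68}{21} + \frac{2}{\frac{14}{5}} = 68 \cdot \frac{1}{21} + 2 \cdot \frac{5}{14} = \frac{68}{21} + \frac{5}{7} = \frac{83}{21} \approx 3.9524$)
$\left(d + j\right)^{2} = \left(78 + \frac{83}{21}\right)^{2} = \left(\frac{1721}{21}\right)^{2} = \frac{2961841}{441}$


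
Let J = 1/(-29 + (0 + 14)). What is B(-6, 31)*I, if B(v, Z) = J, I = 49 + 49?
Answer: -98/15 ≈ -6.5333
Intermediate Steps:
I = 98
J = -1/15 (J = 1/(-29 + 14) = 1/(-15) = -1/15 ≈ -0.066667)
B(v, Z) = -1/15
B(-6, 31)*I = -1/15*98 = -98/15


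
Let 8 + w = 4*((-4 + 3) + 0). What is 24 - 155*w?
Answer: 1884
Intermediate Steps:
w = -12 (w = -8 + 4*((-4 + 3) + 0) = -8 + 4*(-1 + 0) = -8 + 4*(-1) = -8 - 4 = -12)
24 - 155*w = 24 - 155*(-12) = 24 + 1860 = 1884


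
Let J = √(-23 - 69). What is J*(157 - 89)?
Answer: 136*I*√23 ≈ 652.23*I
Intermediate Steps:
J = 2*I*√23 (J = √(-92) = 2*I*√23 ≈ 9.5917*I)
J*(157 - 89) = (2*I*√23)*(157 - 89) = (2*I*√23)*68 = 136*I*√23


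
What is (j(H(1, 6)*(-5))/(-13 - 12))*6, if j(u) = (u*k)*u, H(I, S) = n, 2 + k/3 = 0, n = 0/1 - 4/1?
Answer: 576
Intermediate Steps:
n = -4 (n = 0*1 - 4*1 = 0 - 4 = -4)
k = -6 (k = -6 + 3*0 = -6 + 0 = -6)
H(I, S) = -4
j(u) = -6*u**2 (j(u) = (u*(-6))*u = (-6*u)*u = -6*u**2)
(j(H(1, 6)*(-5))/(-13 - 12))*6 = ((-6*(-4*(-5))**2)/(-13 - 12))*6 = ((-6*20**2)/(-25))*6 = -(-6)*400/25*6 = -1/25*(-2400)*6 = 96*6 = 576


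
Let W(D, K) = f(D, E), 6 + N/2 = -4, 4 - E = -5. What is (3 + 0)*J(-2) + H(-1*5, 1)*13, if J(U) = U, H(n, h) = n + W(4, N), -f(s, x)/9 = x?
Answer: -1124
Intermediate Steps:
E = 9 (E = 4 - 1*(-5) = 4 + 5 = 9)
N = -20 (N = -12 + 2*(-4) = -12 - 8 = -20)
f(s, x) = -9*x
W(D, K) = -81 (W(D, K) = -9*9 = -81)
H(n, h) = -81 + n (H(n, h) = n - 81 = -81 + n)
(3 + 0)*J(-2) + H(-1*5, 1)*13 = (3 + 0)*(-2) + (-81 - 1*5)*13 = 3*(-2) + (-81 - 5)*13 = -6 - 86*13 = -6 - 1118 = -1124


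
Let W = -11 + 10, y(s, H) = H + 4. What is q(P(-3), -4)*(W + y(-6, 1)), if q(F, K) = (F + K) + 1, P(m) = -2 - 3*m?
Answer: 16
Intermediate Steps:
q(F, K) = 1 + F + K
y(s, H) = 4 + H
W = -1
q(P(-3), -4)*(W + y(-6, 1)) = (1 + (-2 - 3*(-3)) - 4)*(-1 + (4 + 1)) = (1 + (-2 + 9) - 4)*(-1 + 5) = (1 + 7 - 4)*4 = 4*4 = 16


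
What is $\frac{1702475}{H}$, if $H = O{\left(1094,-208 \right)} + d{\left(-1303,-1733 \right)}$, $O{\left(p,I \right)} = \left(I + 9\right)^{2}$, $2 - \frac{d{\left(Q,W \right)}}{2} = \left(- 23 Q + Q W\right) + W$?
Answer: $- \frac{340495}{906613} \approx -0.37557$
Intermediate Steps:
$d{\left(Q,W \right)} = 4 - 2 W + 46 Q - 2 Q W$ ($d{\left(Q,W \right)} = 4 - 2 \left(\left(- 23 Q + Q W\right) + W\right) = 4 - 2 \left(W - 23 Q + Q W\right) = 4 - \left(- 46 Q + 2 W + 2 Q W\right) = 4 - 2 W + 46 Q - 2 Q W$)
$O{\left(p,I \right)} = \left(9 + I\right)^{2}$
$H = -4533065$ ($H = \left(9 - 208\right)^{2} + \left(4 - -3466 + 46 \left(-1303\right) - \left(-2606\right) \left(-1733\right)\right) = \left(-199\right)^{2} + \left(4 + 3466 - 59938 - 4516198\right) = 39601 - 4572666 = -4533065$)
$\frac{1702475}{H} = \frac{1702475}{-4533065} = 1702475 \left(- \frac{1}{4533065}\right) = - \frac{340495}{906613}$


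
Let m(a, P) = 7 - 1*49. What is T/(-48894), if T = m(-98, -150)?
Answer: 7/8149 ≈ 0.00085900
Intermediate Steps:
m(a, P) = -42 (m(a, P) = 7 - 49 = -42)
T = -42
T/(-48894) = -42/(-48894) = -42*(-1/48894) = 7/8149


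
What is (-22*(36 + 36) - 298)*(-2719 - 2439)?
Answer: 9707356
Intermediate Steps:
(-22*(36 + 36) - 298)*(-2719 - 2439) = (-22*72 - 298)*(-5158) = (-1584 - 298)*(-5158) = -1882*(-5158) = 9707356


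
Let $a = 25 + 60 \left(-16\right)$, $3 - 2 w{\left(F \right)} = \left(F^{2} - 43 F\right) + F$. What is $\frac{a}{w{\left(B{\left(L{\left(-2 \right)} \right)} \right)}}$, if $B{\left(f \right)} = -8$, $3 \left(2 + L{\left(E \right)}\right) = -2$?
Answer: $\frac{1870}{397} \approx 4.7103$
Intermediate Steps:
$L{\left(E \right)} = - \frac{8}{3}$ ($L{\left(E \right)} = -2 + \frac{1}{3} \left(-2\right) = -2 - \frac{2}{3} = - \frac{8}{3}$)
$w{\left(F \right)} = \frac{3}{2} + 21 F - \frac{F^{2}}{2}$ ($w{\left(F \right)} = \frac{3}{2} - \frac{\left(F^{2} - 43 F\right) + F}{2} = \frac{3}{2} - \frac{F^{2} - 42 F}{2} = \frac{3}{2} - \left(\frac{F^{2}}{2} - 21 F\right) = \frac{3}{2} + 21 F - \frac{F^{2}}{2}$)
$a = -935$ ($a = 25 - 960 = -935$)
$\frac{a}{w{\left(B{\left(L{\left(-2 \right)} \right)} \right)}} = - \frac{935}{\frac{3}{2} + 21 \left(-8\right) - \frac{\left(-8\right)^{2}}{2}} = - \frac{935}{\frac{3}{2} - 168 - 32} = - \frac{935}{- \frac{397}{2}} = \left(-935\right) \left(- \frac{2}{397}\right) = \frac{1870}{397}$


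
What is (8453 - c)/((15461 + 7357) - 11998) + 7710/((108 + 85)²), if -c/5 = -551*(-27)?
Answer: 1584527431/201517090 ≈ 7.8630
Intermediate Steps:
c = -74385 (c = -(-2755)*(-27) = -5*14877 = -74385)
(8453 - c)/((15461 + 7357) - 11998) + 7710/((108 + 85)²) = (8453 - 1*(-74385))/((15461 + 7357) - 11998) + 7710/((108 + 85)²) = (8453 + 74385)/(22818 - 11998) + 7710/(193²) = 82838/10820 + 7710/37249 = 82838*(1/10820) + 7710*(1/37249) = 41419/5410 + 7710/37249 = 1584527431/201517090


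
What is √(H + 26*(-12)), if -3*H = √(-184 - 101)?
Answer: √(-2808 - 3*I*√285)/3 ≈ 0.15929 - 17.664*I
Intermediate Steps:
H = -I*√285/3 (H = -√(-184 - 101)/3 = -I*√285/3 ≈ -5.6273*I)
√(H + 26*(-12)) = √(-I*√285/3 + 26*(-12)) = √(-I*√285/3 - 312) = √(-312 - I*√285/3)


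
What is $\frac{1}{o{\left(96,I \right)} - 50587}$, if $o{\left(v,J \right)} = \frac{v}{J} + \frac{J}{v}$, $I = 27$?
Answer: $- \frac{288}{14567951} \approx -1.9769 \cdot 10^{-5}$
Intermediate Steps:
$o{\left(v,J \right)} = \frac{J}{v} + \frac{v}{J}$
$\frac{1}{o{\left(96,I \right)} - 50587} = \frac{1}{\left(\frac{27}{96} + \frac{96}{27}\right) - 50587} = \frac{1}{\left(27 \cdot \frac{1}{96} + 96 \cdot \frac{1}{27}\right) - 50587} = \frac{1}{\left(\frac{9}{32} + \frac{32}{9}\right) - 50587} = \frac{1}{\frac{1105}{288} - 50587} = \frac{1}{- \frac{14567951}{288}} = - \frac{288}{14567951}$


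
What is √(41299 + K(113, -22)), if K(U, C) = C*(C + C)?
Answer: √42267 ≈ 205.59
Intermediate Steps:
K(U, C) = 2*C² (K(U, C) = C*(2*C) = 2*C²)
√(41299 + K(113, -22)) = √(41299 + 2*(-22)²) = √(41299 + 2*484) = √(41299 + 968) = √42267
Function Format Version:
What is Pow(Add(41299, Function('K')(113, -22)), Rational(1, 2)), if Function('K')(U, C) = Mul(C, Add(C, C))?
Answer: Pow(42267, Rational(1, 2)) ≈ 205.59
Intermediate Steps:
Function('K')(U, C) = Mul(2, Pow(C, 2)) (Function('K')(U, C) = Mul(C, Mul(2, C)) = Mul(2, Pow(C, 2)))
Pow(Add(41299, Function('K')(113, -22)), Rational(1, 2)) = Pow(Add(41299, Mul(2, Pow(-22, 2))), Rational(1, 2)) = Pow(Add(41299, Mul(2, 484)), Rational(1, 2)) = Pow(Add(41299, 968), Rational(1, 2)) = Pow(42267, Rational(1, 2))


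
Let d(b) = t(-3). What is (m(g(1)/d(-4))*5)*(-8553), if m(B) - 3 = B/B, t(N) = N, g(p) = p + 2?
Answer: -171060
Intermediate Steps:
g(p) = 2 + p
d(b) = -3
m(B) = 4 (m(B) = 3 + B/B = 3 + 1 = 4)
(m(g(1)/d(-4))*5)*(-8553) = (4*5)*(-8553) = 20*(-8553) = -171060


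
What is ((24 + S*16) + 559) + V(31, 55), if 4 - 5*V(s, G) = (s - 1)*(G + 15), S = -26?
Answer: -1261/5 ≈ -252.20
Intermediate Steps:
V(s, G) = 4/5 - (-1 + s)*(15 + G)/5 (V(s, G) = 4/5 - (s - 1)*(G + 15)/5 = 4/5 - (-1 + s)*(15 + G)/5)
((24 + S*16) + 559) + V(31, 55) = ((24 - 26*16) + 559) + (19/5 - 3*31 + (1/5)*55 - 1/5*55*31) = ((24 - 416) + 559) + (19/5 - 93 + 11 - 341) = (-392 + 559) - 2096/5 = 167 - 2096/5 = -1261/5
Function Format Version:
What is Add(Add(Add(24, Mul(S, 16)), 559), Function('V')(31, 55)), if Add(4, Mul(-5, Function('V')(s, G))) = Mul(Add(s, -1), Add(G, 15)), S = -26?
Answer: Rational(-1261, 5) ≈ -252.20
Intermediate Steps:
Function('V')(s, G) = Add(Rational(4, 5), Mul(Rational(-1, 5), Add(-1, s), Add(15, G))) (Function('V')(s, G) = Add(Rational(4, 5), Mul(Rational(-1, 5), Mul(Add(s, -1), Add(G, 15)))) = Add(Rational(4, 5), Mul(Rational(-1, 5), Mul(Add(-1, s), Add(15, G)))) = Add(Rational(4, 5), Mul(Rational(-1, 5), Add(-1, s), Add(15, G))))
Add(Add(Add(24, Mul(S, 16)), 559), Function('V')(31, 55)) = Add(Add(Add(24, Mul(-26, 16)), 559), Add(Rational(19, 5), Mul(-3, 31), Mul(Rational(1, 5), 55), Mul(Rational(-1, 5), 55, 31))) = Add(Add(Add(24, -416), 559), Add(Rational(19, 5), -93, 11, -341)) = Add(Add(-392, 559), Rational(-2096, 5)) = Add(167, Rational(-2096, 5)) = Rational(-1261, 5)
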